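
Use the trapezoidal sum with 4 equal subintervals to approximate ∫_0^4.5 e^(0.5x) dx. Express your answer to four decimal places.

17.4207

Δx = (4.5 − 0)/4 = 1.125.
f(0) ≈ 1.0000, f(1.125) ≈ 1.7551, f(2.25) ≈ 3.0802, f(3.375) ≈ 5.4059, f(4.5) ≈ 9.4877.
T_4 = (Δx/2)·[f(x_0) + 2f(x_1) + 2f(x_2) + 2f(x_3) + f(x_4)].
Sum ≈ 17.4207.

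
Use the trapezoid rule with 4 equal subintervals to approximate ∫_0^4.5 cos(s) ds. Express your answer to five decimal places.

-0.87219

Δs = (4.5 − 0)/4 = 1.125.
f(0) ≈ 1.00000, f(1.125) ≈ 0.43118, f(2.25) ≈ -0.62817, f(3.375) ≈ -0.97288, f(4.5) ≈ -0.21080.
T_4 = (Δs/2)·[f(s_0) + 2f(s_1) + 2f(s_2) + 2f(s_3) + f(s_4)].
Sum ≈ -0.87219.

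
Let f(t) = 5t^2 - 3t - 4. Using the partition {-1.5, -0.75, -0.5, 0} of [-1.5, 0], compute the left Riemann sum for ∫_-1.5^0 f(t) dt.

8.453125

Subinterval widths: 0.75, 0.25, 0.5.
Left endpoints: -1.5, -0.75, -0.5.
f(-1.5) = 11.75, f(-0.75) = 1.0625, f(-0.5) = -1.25.
Sum = Σ Δt_i · f(t_i).
Sum = 8.453125.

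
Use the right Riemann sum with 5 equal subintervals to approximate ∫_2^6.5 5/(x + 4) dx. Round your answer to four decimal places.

Δx = (6.5 − 2)/5 = 0.9.
Right endpoints: 2.9, 3.8, 4.7, 5.6, 6.5.
f(2.9) = 50/69, f(3.8) = 25/39, f(4.7) = 50/87, f(5.6) = 25/48, f(6.5) = 10/21.
Sum = Δx · [f(2.9) + f(3.8) + f(4.7) + f(5.6) + f(6.5)].
Sum ≈ 2.6437.

2.6437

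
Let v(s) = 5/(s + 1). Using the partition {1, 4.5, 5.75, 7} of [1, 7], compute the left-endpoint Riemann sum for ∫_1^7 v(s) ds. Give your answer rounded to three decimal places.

Subinterval widths: 3.5, 1.25, 1.25.
Left endpoints: 1, 4.5, 5.75.
v(1) = 2.5, v(4.5) = 10/11, v(5.75) = 20/27.
Sum = Σ Δs_i · v(s_i).
Sum ≈ 10.812.

10.812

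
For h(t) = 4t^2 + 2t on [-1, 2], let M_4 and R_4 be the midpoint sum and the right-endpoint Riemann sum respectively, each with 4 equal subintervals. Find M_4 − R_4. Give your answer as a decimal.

M_4 = 14.4375.
R_4 = 22.875.
M_4 − R_4 = -8.4375.

-8.4375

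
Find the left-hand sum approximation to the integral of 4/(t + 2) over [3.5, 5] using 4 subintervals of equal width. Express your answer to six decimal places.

0.994462

Δt = (5 − 3.5)/4 = 0.375.
Left endpoints: 3.5, 3.875, 4.25, 4.625.
f(3.5) = 8/11, f(3.875) = 32/47, f(4.25) = 0.64, f(4.625) = 32/53.
Sum = Δt · [f(3.5) + f(3.875) + f(4.25) + f(4.625)].
Sum ≈ 0.994462.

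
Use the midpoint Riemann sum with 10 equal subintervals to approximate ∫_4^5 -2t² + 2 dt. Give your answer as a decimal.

Δt = (5 − 4)/10 = 0.1.
Midpoints: 4.05, 4.15, 4.25, 4.35, 4.45, 4.55, 4.65, 4.75, 4.85, 4.95.
f(4.05) = -30.805, f(4.15) = -32.445, f(4.25) = -34.125, f(4.35) = -35.845, f(4.45) = -37.605, f(4.55) = -39.405, f(4.65) = -41.245, f(4.75) = -43.125, f(4.85) = -45.045, f(4.95) = -47.005.
Sum = Δt · [f(4.05) + f(4.15) + f(4.25) + ...].
Sum = -38.665.

-38.665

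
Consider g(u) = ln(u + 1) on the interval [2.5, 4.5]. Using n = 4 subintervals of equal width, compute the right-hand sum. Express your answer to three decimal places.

3.102

Δu = (4.5 − 2.5)/4 = 0.5.
Right endpoints: 3, 3.5, 4, 4.5.
g(3) ≈ 1.386, g(3.5) ≈ 1.504, g(4) ≈ 1.609, g(4.5) ≈ 1.705.
Sum = Δu · [g(3) + g(3.5) + g(4) + g(4.5)].
Sum ≈ 3.102.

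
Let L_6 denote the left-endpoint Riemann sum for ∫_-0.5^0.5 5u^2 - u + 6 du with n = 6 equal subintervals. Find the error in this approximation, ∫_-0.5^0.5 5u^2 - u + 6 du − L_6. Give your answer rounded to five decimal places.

Exact integral: ∫_-0.5^0.5 f(u) du ≈ 6.4166667.
L_6 ≈ 6.5231481.
Error ≈ 6.4166667 − 6.5231481 ≈ -0.10648.

-0.10648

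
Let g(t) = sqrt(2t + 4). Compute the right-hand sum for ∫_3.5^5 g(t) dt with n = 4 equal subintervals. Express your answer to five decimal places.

Δt = (5 − 3.5)/4 = 0.375.
Right endpoints: 3.875, 4.25, 4.625, 5.
g(3.875) ≈ 3.42783, g(4.25) ≈ 3.53553, g(4.625) ≈ 3.64005, g(5) ≈ 3.74166.
Sum = Δt · [g(3.875) + g(4.25) + g(4.625) + g(5)].
Sum ≈ 5.37940.

5.37940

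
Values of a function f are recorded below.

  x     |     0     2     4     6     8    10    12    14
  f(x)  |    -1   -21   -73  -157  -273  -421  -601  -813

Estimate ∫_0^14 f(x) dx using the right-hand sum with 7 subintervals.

Δx = 2.
Sum = 2·[(-21) + (-73) + (-157) + (-273) + (-421) + (-601) + (-813)] = -4718.

-4718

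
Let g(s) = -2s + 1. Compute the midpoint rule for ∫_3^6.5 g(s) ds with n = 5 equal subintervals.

Δs = (6.5 − 3)/5 = 0.7.
Midpoints: 3.35, 4.05, 4.75, 5.45, 6.15.
g(3.35) = -5.7, g(4.05) = -7.1, g(4.75) = -8.5, g(5.45) = -9.9, g(6.15) = -11.3.
Sum = Δs · [g(3.35) + g(4.05) + g(4.75) + g(5.45) + g(6.15)].
Sum = -29.75.

-29.75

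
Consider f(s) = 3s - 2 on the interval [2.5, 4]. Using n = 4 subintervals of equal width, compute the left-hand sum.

Δs = (4 − 2.5)/4 = 0.375.
Left endpoints: 2.5, 2.875, 3.25, 3.625.
f(2.5) = 5.5, f(2.875) = 6.625, f(3.25) = 7.75, f(3.625) = 8.875.
Sum = Δs · [f(2.5) + f(2.875) + f(3.25) + f(3.625)].
Sum = 10.78125.

10.78125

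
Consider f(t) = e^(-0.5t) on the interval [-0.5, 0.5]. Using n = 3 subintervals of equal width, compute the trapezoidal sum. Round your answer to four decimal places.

Δt = (0.5 − (-0.5))/3 = 1/3.
f(-0.5) ≈ 1.2840, f(-1/6) ≈ 1.0869, f(1/6) ≈ 0.9200, f(0.5) ≈ 0.7788.
T_3 = (Δt/2)·[f(t_0) + 2f(t_1) + 2f(t_2) + f(t_3)].
Sum ≈ 1.0128.

1.0128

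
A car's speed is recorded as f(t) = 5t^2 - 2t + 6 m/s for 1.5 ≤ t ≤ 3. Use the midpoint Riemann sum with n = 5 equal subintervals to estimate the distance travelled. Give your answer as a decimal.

Δt = (3 − 1.5)/5 = 0.3.
Midpoints: 1.65, 1.95, 2.25, 2.55, 2.85.
f(1.65) = 16.3125, f(1.95) = 21.1125, f(2.25) = 26.8125, f(2.55) = 33.4125, f(2.85) = 40.9125.
Sum = Δt · [f(1.65) + f(1.95) + f(2.25) + f(2.55) + f(2.85)].
Sum = 41.56875.

41.56875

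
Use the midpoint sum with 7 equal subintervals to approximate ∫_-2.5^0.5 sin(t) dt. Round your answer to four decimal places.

Δt = (0.5 − (-2.5))/7 = 3/7.
Midpoints: -16/7, -13/7, -10/7, -1, -4/7, -1/7, 2/7.
f(-16/7) ≈ -0.7551, f(-13/7) ≈ -0.9593, f(-10/7) ≈ -0.9899, f(-1) ≈ -0.8415, f(-4/7) ≈ -0.5408, f(-1/7) ≈ -0.1424, f(2/7) ≈ 0.2818.
Sum = Δt · [f(-16/7) + f(-13/7) + f(-10/7) + ...].
Sum ≈ -1.6916.

-1.6916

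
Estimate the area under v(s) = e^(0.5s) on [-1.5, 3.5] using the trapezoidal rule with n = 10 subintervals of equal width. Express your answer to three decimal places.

Δs = (3.5 − (-1.5))/10 = 0.5.
v(-1.5) ≈ 0.472, v(-1) ≈ 0.607, v(-0.5) ≈ 0.779, v(0) ≈ 1.000, v(0.5) ≈ 1.284, v(1) ≈ 1.649, v(1.5) ≈ 2.117, v(2) ≈ 2.718, v(2.5) ≈ 3.490, v(3) ≈ 4.482, v(3.5) ≈ 5.755.
T_10 = (Δs/2)·[v(s_0) + 2v(s_1) + ... + 2v(s_{9}) + v(s_10)].
Sum ≈ 10.619.

10.619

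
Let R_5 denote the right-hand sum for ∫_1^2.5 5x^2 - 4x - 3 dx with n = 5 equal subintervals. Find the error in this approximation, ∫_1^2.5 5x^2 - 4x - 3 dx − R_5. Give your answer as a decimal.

-3.15

Exact integral: ∫_1^2.5 f(x) dx = 9.375.
R_5 = 12.525.
Error = 9.375 − 12.525 = -3.15.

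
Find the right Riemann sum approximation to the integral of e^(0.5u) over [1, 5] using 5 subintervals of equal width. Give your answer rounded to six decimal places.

25.561209

Δu = (5 − 1)/5 = 0.8.
Right endpoints: 1.8, 2.6, 3.4, 4.2, 5.
f(1.8) ≈ 2.459603, f(2.6) ≈ 3.669297, f(3.4) ≈ 5.473947, f(4.2) ≈ 8.166170, f(5) ≈ 12.182494.
Sum = Δu · [f(1.8) + f(2.6) + f(3.4) + f(4.2) + f(5)].
Sum ≈ 25.561209.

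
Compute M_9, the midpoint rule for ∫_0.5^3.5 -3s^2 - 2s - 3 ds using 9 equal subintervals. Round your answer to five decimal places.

-63.66667

Δs = (3.5 − 0.5)/9 = 1/3.
Midpoints: 2/3, 1, 4/3, 5/3, 2, 7/3, 8/3, 3, 10/3.
f(2/3) = -17/3, f(1) = -8, f(4/3) = -11, f(5/3) = -44/3, f(2) = -19, f(7/3) = -24, f(8/3) = -89/3, f(3) = -36, f(10/3) = -43.
Sum = Δs · [f(2/3) + f(1) + f(4/3) + ...].
Sum ≈ -63.66667.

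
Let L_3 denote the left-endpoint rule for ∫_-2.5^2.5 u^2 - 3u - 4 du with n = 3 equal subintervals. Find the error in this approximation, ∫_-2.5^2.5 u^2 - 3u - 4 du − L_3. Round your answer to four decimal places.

-14.8148

Exact integral: ∫_-2.5^2.5 f(u) du ≈ -9.583333.
L_3 ≈ 5.231481.
Error ≈ -9.583333 − 5.231481 ≈ -14.8148.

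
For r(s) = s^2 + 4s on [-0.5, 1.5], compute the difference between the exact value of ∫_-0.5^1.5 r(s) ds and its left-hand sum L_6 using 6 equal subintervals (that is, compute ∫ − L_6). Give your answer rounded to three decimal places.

Exact integral: ∫_-0.5^1.5 r(s) ds ≈ 5.16667.
L_6 ≈ 3.53704.
Error ≈ 5.16667 − 3.53704 ≈ 1.630.

1.630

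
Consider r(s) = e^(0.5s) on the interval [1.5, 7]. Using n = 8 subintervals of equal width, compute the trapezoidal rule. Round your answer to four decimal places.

62.6062

Δs = (7 − 1.5)/8 = 0.6875.
r(1.5) ≈ 2.1170, r(2.1875) ≈ 2.9854, r(2.875) ≈ 4.2102, r(3.5625) ≈ 5.9373, r(4.25) ≈ 8.3729, r(4.9375) ≈ 11.8077, r(5.625) ≈ 16.6515, r(6.3125) ≈ 23.4824, r(7) ≈ 33.1155.
T_8 = (Δs/2)·[r(s_0) + 2r(s_1) + ... + 2r(s_{7}) + r(s_8)].
Sum ≈ 62.6062.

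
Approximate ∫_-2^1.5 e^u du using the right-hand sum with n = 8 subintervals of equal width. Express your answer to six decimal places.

5.366225

Δu = (1.5 − (-2))/8 = 0.4375.
Right endpoints: -1.5625, -1.125, -0.6875, -0.25, 0.1875, 0.625, 1.0625, 1.5.
f(-1.5625) ≈ 0.209611, f(-1.125) ≈ 0.324652, f(-0.6875) ≈ 0.502832, f(-0.25) ≈ 0.778801, f(0.1875) ≈ 1.206230, f(0.625) ≈ 1.868246, f(1.0625) ≈ 2.893596, f(1.5) ≈ 4.481689.
Sum = Δu · [f(-1.5625) + f(-1.125) + f(-0.6875) + ...].
Sum ≈ 5.366225.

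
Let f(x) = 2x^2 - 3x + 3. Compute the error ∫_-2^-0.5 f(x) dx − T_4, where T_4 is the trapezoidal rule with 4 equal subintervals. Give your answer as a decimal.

Exact integral: ∫_-2^-0.5 f(x) dx = 15.375.
T_4 = 15.4453125.
Error = 15.375 − 15.4453125 = -0.0703125.

-0.0703125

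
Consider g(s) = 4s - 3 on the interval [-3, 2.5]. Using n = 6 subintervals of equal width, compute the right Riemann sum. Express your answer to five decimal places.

Δs = (2.5 − (-3))/6 = 11/12.
Right endpoints: -25/12, -7/6, -0.25, 2/3, 19/12, 2.5.
g(-25/12) = -34/3, g(-7/6) = -23/3, g(-0.25) = -4, g(2/3) = -1/3, g(19/12) = 10/3, g(2.5) = 7.
Sum = Δs · [g(-25/12) + g(-7/6) + g(-0.25) + ...].
Sum ≈ -11.91667.

-11.91667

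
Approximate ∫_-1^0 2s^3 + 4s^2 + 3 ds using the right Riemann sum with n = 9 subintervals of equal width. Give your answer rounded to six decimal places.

Δs = (0 − (-1))/9 = 1/9.
Right endpoints: -8/9, -7/9, -2/3, -5/9, -4/9, -1/3, -2/9, -1/9, 0.
f(-8/9) = 3467/729, f(-7/9) = 3265/729, f(-2/3) = 113/27, f(-5/9) = 2837/729, f(-4/9) = 2635/729, f(-1/3) = 91/27, f(-2/9) = 2315/729, f(-1/9) = 2221/729, f(0) = 3.
Sum = Δs · [f(-8/9) + f(-7/9) + f(-2/3) + ...].
Sum ≈ 3.724280.

3.724280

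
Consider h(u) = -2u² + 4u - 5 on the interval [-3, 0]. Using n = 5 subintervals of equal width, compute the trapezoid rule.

Δu = (0 − (-3))/5 = 0.6.
h(-3) = -35, h(-2.4) = -26.12, h(-1.8) = -18.68, h(-1.2) = -12.68, h(-0.6) = -8.12, h(0) = -5.
T_5 = (Δu/2)·[h(u_0) + 2h(u_1) + ... + 2h(u_{4}) + h(u_5)].
Sum = -51.36.

-51.36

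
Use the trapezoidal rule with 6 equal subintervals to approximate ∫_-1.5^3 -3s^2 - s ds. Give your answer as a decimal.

-35.015625

Δs = (3 − (-1.5))/6 = 0.75.
f(-1.5) = -5.25, f(-0.75) = -0.9375, f(0) = 0, f(0.75) = -2.4375, f(1.5) = -8.25, f(2.25) = -17.4375, f(3) = -30.
T_6 = (Δs/2)·[f(s_0) + 2f(s_1) + ... + 2f(s_{5}) + f(s_6)].
Sum = -35.015625.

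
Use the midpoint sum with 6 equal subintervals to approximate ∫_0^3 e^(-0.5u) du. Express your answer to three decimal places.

1.550

Δu = (3 − 0)/6 = 0.5.
Midpoints: 0.25, 0.75, 1.25, 1.75, 2.25, 2.75.
f(0.25) ≈ 0.882, f(0.75) ≈ 0.687, f(1.25) ≈ 0.535, f(1.75) ≈ 0.417, f(2.25) ≈ 0.325, f(2.75) ≈ 0.253.
Sum = Δu · [f(0.25) + f(0.75) + f(1.25) + ...].
Sum ≈ 1.550.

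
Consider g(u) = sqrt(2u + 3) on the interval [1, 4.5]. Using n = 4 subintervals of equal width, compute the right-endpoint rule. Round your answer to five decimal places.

Δu = (4.5 − 1)/4 = 0.875.
Right endpoints: 1.875, 2.75, 3.625, 4.5.
g(1.875) ≈ 2.59808, g(2.75) ≈ 2.91548, g(3.625) ≈ 3.20156, g(4.5) ≈ 3.46410.
Sum = Δu · [g(1.875) + g(2.75) + g(3.625) + g(4.5)].
Sum ≈ 10.65681.

10.65681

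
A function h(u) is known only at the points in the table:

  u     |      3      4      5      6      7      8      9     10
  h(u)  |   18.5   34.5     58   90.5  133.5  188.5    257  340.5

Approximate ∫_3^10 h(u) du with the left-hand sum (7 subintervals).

780.5

Δu = 1.
Sum = 1·[18.5 + 34.5 + 58 + 90.5 + 133.5 + 188.5 + 257] = 780.5.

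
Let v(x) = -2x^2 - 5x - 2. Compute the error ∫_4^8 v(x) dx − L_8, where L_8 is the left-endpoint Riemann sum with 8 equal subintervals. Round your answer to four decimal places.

-28.6667

Exact integral: ∫_4^8 v(x) dx ≈ -426.666667.
L_8 = -398.
Error ≈ -426.666667 − (-398) ≈ -28.6667.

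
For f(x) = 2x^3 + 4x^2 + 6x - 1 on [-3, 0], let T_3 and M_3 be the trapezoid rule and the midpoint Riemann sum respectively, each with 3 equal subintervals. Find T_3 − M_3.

-3.75

T_3 = -37.
M_3 = -33.25.
T_3 − M_3 = -3.75.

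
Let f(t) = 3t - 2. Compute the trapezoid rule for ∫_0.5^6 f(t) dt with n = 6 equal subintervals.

Δt = (6 − 0.5)/6 = 11/12.
f(0.5) = -0.5, f(17/12) = 2.25, f(7/3) = 5, f(3.25) = 7.75, f(25/6) = 10.5, f(61/12) = 13.25, f(6) = 16.
T_6 = (Δt/2)·[f(t_0) + 2f(t_1) + ... + 2f(t_{5}) + f(t_6)].
Sum = 42.625.

42.625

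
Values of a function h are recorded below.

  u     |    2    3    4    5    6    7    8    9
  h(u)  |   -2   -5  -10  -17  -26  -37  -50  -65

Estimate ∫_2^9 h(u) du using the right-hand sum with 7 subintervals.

-210

Δu = 1.
Sum = 1·[(-5) + (-10) + (-17) + (-26) + (-37) + (-50) + (-65)] = -210.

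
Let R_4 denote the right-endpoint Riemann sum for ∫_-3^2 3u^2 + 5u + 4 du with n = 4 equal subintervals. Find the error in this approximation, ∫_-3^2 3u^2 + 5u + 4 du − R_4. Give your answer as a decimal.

-10.15625

Exact integral: ∫_-3^2 f(u) du = 42.5.
R_4 = 52.65625.
Error = 42.5 − 52.65625 = -10.15625.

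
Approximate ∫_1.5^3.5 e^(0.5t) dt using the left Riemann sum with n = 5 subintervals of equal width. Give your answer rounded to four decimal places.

Δt = (3.5 − 1.5)/5 = 0.4.
Left endpoints: 1.5, 1.9, 2.3, 2.7, 3.1.
f(1.5) ≈ 2.1170, f(1.9) ≈ 2.5857, f(2.3) ≈ 3.1582, f(2.7) ≈ 3.8574, f(3.1) ≈ 4.7115.
Sum = Δt · [f(1.5) + f(1.9) + f(2.3) + f(2.7) + f(3.1)].
Sum ≈ 6.5719.

6.5719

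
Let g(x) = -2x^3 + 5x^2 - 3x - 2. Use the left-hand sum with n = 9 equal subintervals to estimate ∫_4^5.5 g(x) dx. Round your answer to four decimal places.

-171.9444

Δx = (5.5 − 4)/9 = 1/6.
Left endpoints: 4, 25/6, 13/3, 4.5, 14/3, 29/6, 5, 31/6, 16/3.
g(4) = -62, g(25/6) = -1954/27, g(13/3) = -2264/27, g(4.5) = -96.5, g(14/3) = -2980/27, g(29/6) = -3389/27, g(5) = -142, g(31/6) = -8633/54, g(16/3) = -4838/27.
Sum = Δx · [g(4) + g(25/6) + g(13/3) + ...].
Sum ≈ -171.9444.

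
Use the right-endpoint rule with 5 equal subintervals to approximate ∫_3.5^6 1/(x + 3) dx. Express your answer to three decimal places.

0.315

Δx = (6 − 3.5)/5 = 0.5.
Right endpoints: 4, 4.5, 5, 5.5, 6.
f(4) = 1/7, f(4.5) = 2/15, f(5) = 0.125, f(5.5) = 2/17, f(6) = 1/9.
Sum = Δx · [f(4) + f(4.5) + f(5) + f(5.5) + f(6)].
Sum ≈ 0.315.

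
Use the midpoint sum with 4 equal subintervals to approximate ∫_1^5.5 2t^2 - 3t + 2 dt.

Δt = (5.5 − 1)/4 = 1.125.
Midpoints: 1.5625, 2.6875, 3.8125, 4.9375.
f(1.5625) = 2.1953125, f(2.6875) = 8.3828125, f(3.8125) = 19.6328125, f(4.9375) = 35.9453125.
Sum = Δt · [f(1.5625) + f(2.6875) + f(3.8125) + f(4.9375)].
Sum = 74.42578125.

74.42578125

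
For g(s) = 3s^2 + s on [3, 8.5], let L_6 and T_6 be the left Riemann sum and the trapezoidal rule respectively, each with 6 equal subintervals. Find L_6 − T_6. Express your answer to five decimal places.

-89.48958

L_6 ≈ 531.5711806.
T_6 ≈ 621.0607639.
L_6 − T_6 ≈ -89.48958.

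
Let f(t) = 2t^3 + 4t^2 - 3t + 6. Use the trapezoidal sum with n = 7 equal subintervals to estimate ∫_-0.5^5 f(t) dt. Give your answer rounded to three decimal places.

Δt = (5 − (-0.5))/7 = 11/14.
f(-0.5) = 8.25, f(2/7) = 1892/343, f(15/14) = 13497/1372, f(13/7) = 9273/343, f(37/14) = 86339/1372, f(24/7) = 42306/343, f(59/14) = 293733/1372, f(5) = 341.
T_7 = (Δt/2)·[f(t_0) + 2f(t_1) + ... + 2f(t_{6}) + f(t_7)].
Sum ≈ 485.080.

485.080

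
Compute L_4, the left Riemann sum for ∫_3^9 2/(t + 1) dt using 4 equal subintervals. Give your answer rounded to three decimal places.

2.077

Δt = (9 − 3)/4 = 1.5.
Left endpoints: 3, 4.5, 6, 7.5.
f(3) = 0.5, f(4.5) = 4/11, f(6) = 2/7, f(7.5) = 4/17.
Sum = Δt · [f(3) + f(4.5) + f(6) + f(7.5)].
Sum ≈ 2.077.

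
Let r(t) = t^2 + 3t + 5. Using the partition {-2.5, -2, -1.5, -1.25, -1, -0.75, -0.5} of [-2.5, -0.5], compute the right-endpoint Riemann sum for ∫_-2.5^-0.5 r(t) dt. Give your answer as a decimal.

6.09375

Subinterval widths: 0.5, 0.5, 0.25, 0.25, 0.25, 0.25.
Right endpoints: -2, -1.5, -1.25, -1, -0.75, -0.5.
r(-2) = 3, r(-1.5) = 2.75, r(-1.25) = 2.8125, r(-1) = 3, r(-0.75) = 3.3125, r(-0.5) = 3.75.
Sum = Σ Δt_i · r(t_i).
Sum = 6.09375.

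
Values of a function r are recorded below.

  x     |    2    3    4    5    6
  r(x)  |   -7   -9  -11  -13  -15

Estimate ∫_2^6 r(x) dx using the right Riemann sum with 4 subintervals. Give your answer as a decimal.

-48

Δx = 1.
Sum = 1·[(-9) + (-11) + (-13) + (-15)] = -48.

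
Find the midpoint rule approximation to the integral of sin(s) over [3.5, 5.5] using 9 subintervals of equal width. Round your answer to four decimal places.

Δs = (5.5 − 3.5)/9 = 2/9.
Midpoints: 65/18, 23/6, 73/18, 77/18, 4.5, 85/18, 89/18, 31/6, 97/18.
f(65/18) ≈ -0.4525, f(23/6) ≈ -0.6379, f(73/18) ≈ -0.7919, f(77/18) ≈ -0.9070, f(4.5) ≈ -0.9775, f(85/18) ≈ -1.0000, f(89/18) ≈ -0.9732, f(31/6) ≈ -0.8986, f(97/18) ≈ -0.7798.
Sum = Δs · [f(65/18) + f(23/6) + f(73/18) + ...].
Sum ≈ -1.6485.

-1.6485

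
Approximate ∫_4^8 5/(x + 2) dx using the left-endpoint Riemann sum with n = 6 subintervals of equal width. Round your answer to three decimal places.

2.669

Δx = (8 − 4)/6 = 2/3.
Left endpoints: 4, 14/3, 16/3, 6, 20/3, 22/3.
f(4) = 5/6, f(14/3) = 0.75, f(16/3) = 15/22, f(6) = 0.625, f(20/3) = 15/26, f(22/3) = 15/28.
Sum = Δx · [f(4) + f(14/3) + f(16/3) + ...].
Sum ≈ 2.669.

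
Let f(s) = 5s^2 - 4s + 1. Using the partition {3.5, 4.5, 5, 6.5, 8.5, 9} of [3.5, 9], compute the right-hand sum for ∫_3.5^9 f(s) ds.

1258.125

Subinterval widths: 1, 0.5, 1.5, 2, 0.5.
Right endpoints: 4.5, 5, 6.5, 8.5, 9.
f(4.5) = 84.25, f(5) = 106, f(6.5) = 186.25, f(8.5) = 328.25, f(9) = 370.
Sum = Σ Δs_i · f(s_i).
Sum = 1258.125.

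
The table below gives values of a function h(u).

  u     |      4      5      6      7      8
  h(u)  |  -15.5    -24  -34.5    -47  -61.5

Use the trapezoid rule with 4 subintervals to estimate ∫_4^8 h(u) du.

Δu = 1.
T_4 = (1/2)·[(-15.5) + 2·(-24) + 2·(-34.5) + 2·(-47) + (-61.5)] = -144.

-144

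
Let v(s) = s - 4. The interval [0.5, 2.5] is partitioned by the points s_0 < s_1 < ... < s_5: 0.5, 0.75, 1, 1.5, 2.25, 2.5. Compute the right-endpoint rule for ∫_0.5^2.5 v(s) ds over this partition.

Subinterval widths: 0.25, 0.25, 0.5, 0.75, 0.25.
Right endpoints: 0.75, 1, 1.5, 2.25, 2.5.
v(0.75) = -3.25, v(1) = -3, v(1.5) = -2.5, v(2.25) = -1.75, v(2.5) = -1.5.
Sum = Σ Δs_i · v(s_i).
Sum = -4.5.

-4.5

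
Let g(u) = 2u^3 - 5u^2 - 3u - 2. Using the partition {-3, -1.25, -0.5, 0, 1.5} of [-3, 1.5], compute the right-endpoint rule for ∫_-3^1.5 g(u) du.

Subinterval widths: 1.75, 0.75, 0.5, 1.5.
Right endpoints: -1.25, -0.5, 0, 1.5.
g(-1.25) = -9.96875, g(-0.5) = -2, g(0) = -2, g(1.5) = -11.
Sum = Σ Δu_i · g(u_i).
Sum = -36.4453125.

-36.4453125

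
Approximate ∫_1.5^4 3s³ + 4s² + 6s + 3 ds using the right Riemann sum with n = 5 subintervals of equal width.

383.75

Δs = (4 − 1.5)/5 = 0.5.
Right endpoints: 2, 2.5, 3, 3.5, 4.
f(2) = 55, f(2.5) = 89.875, f(3) = 138, f(3.5) = 201.625, f(4) = 283.
Sum = Δs · [f(2) + f(2.5) + f(3) + f(3.5) + f(4)].
Sum = 383.75.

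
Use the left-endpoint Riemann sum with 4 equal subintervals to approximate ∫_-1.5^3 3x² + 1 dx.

Δx = (3 − (-1.5))/4 = 1.125.
Left endpoints: -1.5, -0.375, 0.75, 1.875.
f(-1.5) = 7.75, f(-0.375) = 1.421875, f(0.75) = 2.6875, f(1.875) = 11.546875.
Sum = Δx · [f(-1.5) + f(-0.375) + f(0.75) + f(1.875)].
Sum = 26.33203125.

26.33203125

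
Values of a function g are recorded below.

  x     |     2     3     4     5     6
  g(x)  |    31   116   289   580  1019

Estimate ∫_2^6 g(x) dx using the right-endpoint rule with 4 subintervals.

Δx = 1.
Sum = 1·[116 + 289 + 580 + 1019] = 2004.

2004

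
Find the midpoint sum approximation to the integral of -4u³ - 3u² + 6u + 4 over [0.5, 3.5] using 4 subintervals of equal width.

-140.953125

Δu = (3.5 − 0.5)/4 = 0.75.
Midpoints: 0.875, 1.625, 2.375, 3.125.
f(0.875) = 4.2734375, f(1.625) = -11.3359375, f(2.375) = -52.2578125, f(3.125) = -128.6171875.
Sum = Δu · [f(0.875) + f(1.625) + f(2.375) + f(3.125)].
Sum = -140.953125.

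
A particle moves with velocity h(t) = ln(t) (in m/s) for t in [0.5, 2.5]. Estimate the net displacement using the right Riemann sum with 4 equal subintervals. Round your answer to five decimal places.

1.00745

Δt = (2.5 − 0.5)/4 = 0.5.
Right endpoints: 1, 1.5, 2, 2.5.
h(1) ≈ 0.00000, h(1.5) ≈ 0.40547, h(2) ≈ 0.69315, h(2.5) ≈ 0.91629.
Sum = Δt · [h(1) + h(1.5) + h(2) + h(2.5)].
Sum ≈ 1.00745.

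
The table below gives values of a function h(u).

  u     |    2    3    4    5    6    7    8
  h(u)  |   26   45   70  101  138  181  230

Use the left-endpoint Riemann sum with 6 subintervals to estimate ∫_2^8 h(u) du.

Δu = 1.
Sum = 1·[26 + 45 + 70 + 101 + 138 + 181] = 561.

561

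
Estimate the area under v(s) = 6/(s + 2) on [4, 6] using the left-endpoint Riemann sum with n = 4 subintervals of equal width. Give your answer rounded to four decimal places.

Δs = (6 − 4)/4 = 0.5.
Left endpoints: 4, 4.5, 5, 5.5.
v(4) = 1, v(4.5) = 12/13, v(5) = 6/7, v(5.5) = 0.8.
Sum = Δs · [v(4) + v(4.5) + v(5) + v(5.5)].
Sum ≈ 1.7901.

1.7901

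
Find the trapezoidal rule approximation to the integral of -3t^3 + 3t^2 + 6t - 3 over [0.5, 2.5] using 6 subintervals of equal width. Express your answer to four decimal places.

-2.1389

Δt = (2.5 − 0.5)/6 = 1/3.
f(0.5) = 0.375, f(5/6) = 169/72, f(7/6) = 239/72, f(1.5) = 2.625, f(11/6) = -29/72, f(13/6) = -463/72, f(2.5) = -16.125.
T_6 = (Δt/2)·[f(t_0) + 2f(t_1) + ... + 2f(t_{5}) + f(t_6)].
Sum ≈ -2.1389.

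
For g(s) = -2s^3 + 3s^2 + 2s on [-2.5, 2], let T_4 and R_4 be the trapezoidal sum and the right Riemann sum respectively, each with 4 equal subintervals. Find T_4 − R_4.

25.3125

T_4 ≈ 37.177734.
R_4 ≈ 11.865234.
T_4 − R_4 = 25.3125.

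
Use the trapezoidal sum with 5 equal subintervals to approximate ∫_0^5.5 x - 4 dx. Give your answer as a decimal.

-6.875

Δx = (5.5 − 0)/5 = 1.1.
f(0) = -4, f(1.1) = -2.9, f(2.2) = -1.8, f(3.3) = -0.7, f(4.4) = 0.4, f(5.5) = 1.5.
T_5 = (Δx/2)·[f(x_0) + 2f(x_1) + ... + 2f(x_{4}) + f(x_5)].
Sum = -6.875.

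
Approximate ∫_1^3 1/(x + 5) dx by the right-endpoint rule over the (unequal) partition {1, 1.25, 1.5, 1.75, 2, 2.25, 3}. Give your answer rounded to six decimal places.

Subinterval widths: 0.25, 0.25, 0.25, 0.25, 0.25, 0.75.
Right endpoints: 1.25, 1.5, 1.75, 2, 2.25, 3.
f(1.25) = 0.16, f(1.5) = 2/13, f(1.75) = 4/27, f(2) = 1/7, f(2.25) = 4/29, f(3) = 0.125.
Sum = Σ Δx_i · f(x_i).
Sum ≈ 0.279446.

0.279446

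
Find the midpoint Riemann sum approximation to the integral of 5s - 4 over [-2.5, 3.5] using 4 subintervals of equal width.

Δs = (3.5 − (-2.5))/4 = 1.5.
Midpoints: -1.75, -0.25, 1.25, 2.75.
f(-1.75) = -12.75, f(-0.25) = -5.25, f(1.25) = 2.25, f(2.75) = 9.75.
Sum = Δs · [f(-1.75) + f(-0.25) + f(1.25) + f(2.75)].
Sum = -9.

-9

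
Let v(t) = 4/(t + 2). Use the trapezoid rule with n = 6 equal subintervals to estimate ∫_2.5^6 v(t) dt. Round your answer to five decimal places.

2.30528

Δt = (6 − 2.5)/6 = 7/12.
v(2.5) = 8/9, v(37/12) = 48/61, v(11/3) = 12/17, v(4.25) = 0.64, v(29/6) = 24/41, v(65/12) = 48/89, v(6) = 0.5.
T_6 = (Δt/2)·[v(t_0) + 2v(t_1) + ... + 2v(t_{5}) + v(t_6)].
Sum ≈ 2.30528.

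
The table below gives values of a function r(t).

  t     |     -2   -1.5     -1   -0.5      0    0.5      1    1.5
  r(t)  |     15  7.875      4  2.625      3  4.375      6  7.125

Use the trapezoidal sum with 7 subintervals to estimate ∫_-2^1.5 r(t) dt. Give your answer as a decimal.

19.46875

Δt = 0.5.
T_7 = (0.5/2)·[15 + 2·7.875 + 2·4 + 2·2.625 + 2·3 + 2·4.375 + 2·6 + 7.125] = 19.46875.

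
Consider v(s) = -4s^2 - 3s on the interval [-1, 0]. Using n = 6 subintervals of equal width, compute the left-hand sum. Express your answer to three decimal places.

Δs = (0 − (-1))/6 = 1/6.
Left endpoints: -1, -5/6, -2/3, -0.5, -1/3, -1/6.
v(-1) = -1, v(-5/6) = -5/18, v(-2/3) = 2/9, v(-0.5) = 0.5, v(-1/3) = 5/9, v(-1/6) = 7/18.
Sum = Δs · [v(-1) + v(-5/6) + v(-2/3) + ...].
Sum ≈ 0.065.

0.065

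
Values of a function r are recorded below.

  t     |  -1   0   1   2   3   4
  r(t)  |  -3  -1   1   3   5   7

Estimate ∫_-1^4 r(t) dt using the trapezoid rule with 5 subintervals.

10

Δt = 1.
T_5 = (1/2)·[(-3) + 2·(-1) + 2·1 + 2·3 + 2·5 + 7] = 10.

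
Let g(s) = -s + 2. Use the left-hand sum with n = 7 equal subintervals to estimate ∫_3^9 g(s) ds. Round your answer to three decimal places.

Δs = (9 − 3)/7 = 6/7.
Left endpoints: 3, 27/7, 33/7, 39/7, 45/7, 51/7, 57/7.
g(3) = -1, g(27/7) = -13/7, g(33/7) = -19/7, g(39/7) = -25/7, g(45/7) = -31/7, g(51/7) = -37/7, g(57/7) = -43/7.
Sum = Δs · [g(3) + g(27/7) + g(33/7) + ...].
Sum ≈ -21.429.

-21.429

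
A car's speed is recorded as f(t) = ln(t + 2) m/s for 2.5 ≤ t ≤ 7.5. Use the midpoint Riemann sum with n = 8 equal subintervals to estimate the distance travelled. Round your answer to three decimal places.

9.621

Δt = (7.5 − 2.5)/8 = 0.625.
Midpoints: 2.8125, 3.4375, 4.0625, 4.6875, 5.3125, 5.9375, 6.5625, 7.1875.
f(2.8125) ≈ 1.571, f(3.4375) ≈ 1.693, f(4.0625) ≈ 1.802, f(4.6875) ≈ 1.900, f(5.3125) ≈ 1.990, f(5.9375) ≈ 2.072, f(6.5625) ≈ 2.147, f(7.1875) ≈ 2.218.
Sum = Δt · [f(2.8125) + f(3.4375) + f(4.0625) + ...].
Sum ≈ 9.621.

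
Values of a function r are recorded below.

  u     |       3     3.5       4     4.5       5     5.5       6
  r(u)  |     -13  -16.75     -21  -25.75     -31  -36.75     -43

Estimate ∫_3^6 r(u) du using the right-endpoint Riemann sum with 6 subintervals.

-87.125

Δu = 0.5.
Sum = 0.5·[(-16.75) + (-21) + (-25.75) + (-31) + (-36.75) + (-43)] = -87.125.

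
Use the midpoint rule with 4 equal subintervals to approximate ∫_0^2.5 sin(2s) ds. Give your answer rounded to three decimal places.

0.383

Δs = (2.5 − 0)/4 = 0.625.
Midpoints: 0.3125, 0.9375, 1.5625, 2.1875.
f(0.3125) ≈ 0.585, f(0.9375) ≈ 0.954, f(1.5625) ≈ 0.017, f(2.1875) ≈ -0.944.
Sum = Δs · [f(0.3125) + f(0.9375) + f(1.5625) + f(2.1875)].
Sum ≈ 0.383.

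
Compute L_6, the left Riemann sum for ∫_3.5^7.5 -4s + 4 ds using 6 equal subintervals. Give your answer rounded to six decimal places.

-66.666667

Δs = (7.5 − 3.5)/6 = 2/3.
Left endpoints: 3.5, 25/6, 29/6, 5.5, 37/6, 41/6.
f(3.5) = -10, f(25/6) = -38/3, f(29/6) = -46/3, f(5.5) = -18, f(37/6) = -62/3, f(41/6) = -70/3.
Sum = Δs · [f(3.5) + f(25/6) + f(29/6) + ...].
Sum ≈ -66.666667.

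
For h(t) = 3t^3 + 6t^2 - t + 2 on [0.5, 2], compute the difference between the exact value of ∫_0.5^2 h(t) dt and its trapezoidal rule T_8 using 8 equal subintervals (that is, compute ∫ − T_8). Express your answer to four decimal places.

-0.1516

Exact integral: ∫_0.5^2 h(t) dt = 28.828125.
T_8 ≈ 28.979736.
Error ≈ 28.828125 − 28.979736 ≈ -0.1516.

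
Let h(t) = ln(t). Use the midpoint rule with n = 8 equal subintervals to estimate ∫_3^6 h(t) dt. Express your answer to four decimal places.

4.4557

Δt = (6 − 3)/8 = 0.375.
Midpoints: 3.1875, 3.5625, 3.9375, 4.3125, 4.6875, 5.0625, 5.4375, 5.8125.
h(3.1875) ≈ 1.1592, h(3.5625) ≈ 1.2705, h(3.9375) ≈ 1.3705, h(4.3125) ≈ 1.4615, h(4.6875) ≈ 1.5449, h(5.0625) ≈ 1.6219, h(5.4375) ≈ 1.6933, h(5.8125) ≈ 1.7600.
Sum = Δt · [h(3.1875) + h(3.5625) + h(3.9375) + ...].
Sum ≈ 4.4557.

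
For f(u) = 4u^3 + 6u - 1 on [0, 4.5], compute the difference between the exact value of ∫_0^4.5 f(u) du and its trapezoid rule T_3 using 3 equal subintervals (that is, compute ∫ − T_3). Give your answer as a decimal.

-45.5625

Exact integral: ∫_0^4.5 f(u) du = 466.3125.
T_3 = 511.875.
Error = 466.3125 − 511.875 = -45.5625.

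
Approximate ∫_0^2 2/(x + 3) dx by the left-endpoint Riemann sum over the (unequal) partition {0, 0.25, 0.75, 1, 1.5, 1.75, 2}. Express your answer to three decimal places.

1.074

Subinterval widths: 0.25, 0.5, 0.25, 0.5, 0.25, 0.25.
Left endpoints: 0, 0.25, 0.75, 1, 1.5, 1.75.
f(0) = 2/3, f(0.25) = 8/13, f(0.75) = 8/15, f(1) = 0.5, f(1.5) = 4/9, f(1.75) = 8/19.
Sum = Σ Δx_i · f(x_i).
Sum ≈ 1.074.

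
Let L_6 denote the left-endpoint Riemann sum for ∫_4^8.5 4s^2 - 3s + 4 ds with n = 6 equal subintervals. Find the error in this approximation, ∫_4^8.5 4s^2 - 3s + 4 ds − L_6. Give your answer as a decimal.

77.625

Exact integral: ∫_4^8.5 f(s) ds = 667.125.
L_6 = 589.5.
Error = 667.125 − 589.5 = 77.625.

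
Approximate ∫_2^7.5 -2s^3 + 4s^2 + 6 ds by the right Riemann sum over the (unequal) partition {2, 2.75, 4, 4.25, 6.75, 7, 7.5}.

-1589.8125

Subinterval widths: 0.75, 1.25, 0.25, 2.5, 0.25, 0.5.
Right endpoints: 2.75, 4, 4.25, 6.75, 7, 7.5.
f(2.75) = -5.34375, f(4) = -58, f(4.25) = -75.28125, f(6.75) = -426.84375, f(7) = -484, f(7.5) = -612.75.
Sum = Σ Δs_i · f(s_i).
Sum = -1589.8125.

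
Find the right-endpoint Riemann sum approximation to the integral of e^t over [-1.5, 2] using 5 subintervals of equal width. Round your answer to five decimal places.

9.96425

Δt = (2 − (-1.5))/5 = 0.7.
Right endpoints: -0.8, -0.1, 0.6, 1.3, 2.
f(-0.8) ≈ 0.44933, f(-0.1) ≈ 0.90484, f(0.6) ≈ 1.82212, f(1.3) ≈ 3.66930, f(2) ≈ 7.38906.
Sum = Δt · [f(-0.8) + f(-0.1) + f(0.6) + f(1.3) + f(2)].
Sum ≈ 9.96425.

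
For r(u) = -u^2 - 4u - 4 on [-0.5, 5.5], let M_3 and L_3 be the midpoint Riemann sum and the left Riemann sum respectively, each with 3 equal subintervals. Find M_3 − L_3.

M_3 = -137.5.
L_3 = -89.5.
M_3 − L_3 = -48.

-48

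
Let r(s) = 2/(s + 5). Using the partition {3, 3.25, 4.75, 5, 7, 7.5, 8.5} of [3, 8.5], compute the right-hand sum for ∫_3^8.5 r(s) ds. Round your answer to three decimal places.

Subinterval widths: 0.25, 1.5, 0.25, 2, 0.5, 1.
Right endpoints: 3.25, 4.75, 5, 7, 7.5, 8.5.
r(3.25) = 8/33, r(4.75) = 8/39, r(5) = 0.2, r(7) = 1/6, r(7.5) = 0.16, r(8.5) = 4/27.
Sum = Σ Δs_i · r(s_i).
Sum ≈ 0.980.

0.980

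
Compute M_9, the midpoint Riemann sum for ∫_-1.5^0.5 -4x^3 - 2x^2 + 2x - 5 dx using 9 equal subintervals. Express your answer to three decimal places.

-9.366

Δx = (0.5 − (-1.5))/9 = 2/9.
Midpoints: -25/18, -7/6, -17/18, -13/18, -0.5, -5/18, -1/18, 1/6, 7/18.
f(-25/18) = -670/729, f(-7/6) = -100/27, f(-17/18) = -3866/729, f(-13/18) = -4360/729, f(-0.5) = -6, f(-5/18) = -4100/729, f(-1/18) = -3730/729, f(1/6) = -128/27, f(7/18) = -3470/729.
Sum = Δx · [f(-25/18) + f(-7/6) + f(-17/18) + ...].
Sum ≈ -9.366.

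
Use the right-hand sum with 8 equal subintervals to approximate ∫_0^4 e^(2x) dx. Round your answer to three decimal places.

Δx = (4 − 0)/8 = 0.5.
Right endpoints: 0.5, 1, 1.5, 2, 2.5, 3, 3.5, 4.
f(0.5) ≈ 2.718, f(1) ≈ 7.389, f(1.5) ≈ 20.086, f(2) ≈ 54.598, f(2.5) ≈ 148.413, f(3) ≈ 403.429, f(3.5) ≈ 1096.633, f(4) ≈ 2980.958.
Sum = Δx · [f(0.5) + f(1) + f(1.5) + ...].
Sum ≈ 2357.112.

2357.112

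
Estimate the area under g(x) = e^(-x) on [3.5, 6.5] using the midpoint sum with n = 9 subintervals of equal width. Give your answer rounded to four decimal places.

Δx = (6.5 − 3.5)/9 = 1/3.
Midpoints: 11/3, 4, 13/3, 14/3, 5, 16/3, 17/3, 6, 19/3.
g(11/3) ≈ 0.0256, g(4) ≈ 0.0183, g(13/3) ≈ 0.0131, g(14/3) ≈ 0.0094, g(5) ≈ 0.0067, g(16/3) ≈ 0.0048, g(17/3) ≈ 0.0035, g(6) ≈ 0.0025, g(19/3) ≈ 0.0018.
Sum = Δx · [g(11/3) + g(4) + g(13/3) + ...].
Sum ≈ 0.0286.

0.0286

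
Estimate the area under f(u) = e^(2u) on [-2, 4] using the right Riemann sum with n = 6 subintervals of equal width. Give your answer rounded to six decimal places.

Δu = (4 − (-2))/6 = 1.
Right endpoints: -1, 0, 1, 2, 3, 4.
f(-1) ≈ 0.135335, f(0) ≈ 1.000000, f(1) ≈ 7.389056, f(2) ≈ 54.598150, f(3) ≈ 403.428793, f(4) ≈ 2980.957987.
Sum = Δu · [f(-1) + f(0) + f(1) + ...].
Sum ≈ 3447.509322.

3447.509322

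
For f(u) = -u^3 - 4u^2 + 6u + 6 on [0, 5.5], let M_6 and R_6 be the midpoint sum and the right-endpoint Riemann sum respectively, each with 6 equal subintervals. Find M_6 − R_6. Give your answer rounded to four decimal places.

130.7420

M_6 ≈ -322.131149.
R_6 ≈ -452.873119.
M_6 − R_6 ≈ 130.7420.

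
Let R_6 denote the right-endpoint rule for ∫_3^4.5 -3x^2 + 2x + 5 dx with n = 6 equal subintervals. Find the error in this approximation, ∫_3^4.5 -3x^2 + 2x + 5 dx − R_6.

3.890625

Exact integral: ∫_3^4.5 f(x) dx = -45.375.
R_6 = -49.265625.
Error = -45.375 − (-49.265625) = 3.890625.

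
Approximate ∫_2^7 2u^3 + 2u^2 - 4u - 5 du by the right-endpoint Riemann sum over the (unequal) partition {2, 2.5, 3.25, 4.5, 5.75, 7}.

Subinterval widths: 0.5, 0.75, 1.25, 1.25, 1.25.
Right endpoints: 2.5, 3.25, 4.5, 5.75, 7.
f(2.5) = 28.75, f(3.25) = 71.78125, f(4.5) = 199.75, f(5.75) = 418.34375, f(7) = 751.
Sum = Σ Δu_i · f(u_i).
Sum = 1779.578125.

1779.578125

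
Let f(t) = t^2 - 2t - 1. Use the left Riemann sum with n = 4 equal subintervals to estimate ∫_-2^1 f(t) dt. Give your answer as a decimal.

6.65625

Δt = (1 − (-2))/4 = 0.75.
Left endpoints: -2, -1.25, -0.5, 0.25.
f(-2) = 7, f(-1.25) = 3.0625, f(-0.5) = 0.25, f(0.25) = -1.4375.
Sum = Δt · [f(-2) + f(-1.25) + f(-0.5) + f(0.25)].
Sum = 6.65625.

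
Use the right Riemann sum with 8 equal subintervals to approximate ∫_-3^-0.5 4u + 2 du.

Δu = (-0.5 − (-3))/8 = 0.3125.
Right endpoints: -2.6875, -2.375, -2.0625, -1.75, -1.4375, -1.125, -0.8125, -0.5.
f(-2.6875) = -8.75, f(-2.375) = -7.5, f(-2.0625) = -6.25, f(-1.75) = -5, f(-1.4375) = -3.75, f(-1.125) = -2.5, f(-0.8125) = -1.25, f(-0.5) = 0.
Sum = Δu · [f(-2.6875) + f(-2.375) + f(-2.0625) + ...].
Sum = -10.9375.

-10.9375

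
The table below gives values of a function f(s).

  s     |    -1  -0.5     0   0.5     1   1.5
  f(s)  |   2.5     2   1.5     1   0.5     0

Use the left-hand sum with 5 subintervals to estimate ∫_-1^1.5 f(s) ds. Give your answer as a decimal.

Δs = 0.5.
Sum = 0.5·[2.5 + 2 + 1.5 + 1 + 0.5] = 3.75.

3.75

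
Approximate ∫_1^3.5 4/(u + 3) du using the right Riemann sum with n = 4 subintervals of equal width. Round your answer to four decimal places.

1.8269

Δu = (3.5 − 1)/4 = 0.625.
Right endpoints: 1.625, 2.25, 2.875, 3.5.
f(1.625) = 32/37, f(2.25) = 16/21, f(2.875) = 32/47, f(3.5) = 8/13.
Sum = Δu · [f(1.625) + f(2.25) + f(2.875) + f(3.5)].
Sum ≈ 1.8269.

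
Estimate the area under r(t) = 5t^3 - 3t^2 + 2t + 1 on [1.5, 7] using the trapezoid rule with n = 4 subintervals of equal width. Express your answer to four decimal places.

2812.8311

Δt = (7 − 1.5)/4 = 1.375.
r(1.5) = 14.125, r(2.875) = 51595/512, r(4.25) = 339.140625, r(5.625) = 413297/512, r(7) = 1583.
T_4 = (Δt/2)·[r(t_0) + 2r(t_1) + 2r(t_2) + 2r(t_3) + r(t_4)].
Sum ≈ 2812.8311.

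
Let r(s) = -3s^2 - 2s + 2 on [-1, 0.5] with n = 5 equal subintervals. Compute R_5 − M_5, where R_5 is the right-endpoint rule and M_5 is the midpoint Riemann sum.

R_5 = 2.445.
M_5 = 2.65875.
R_5 − M_5 = -0.21375.

-0.21375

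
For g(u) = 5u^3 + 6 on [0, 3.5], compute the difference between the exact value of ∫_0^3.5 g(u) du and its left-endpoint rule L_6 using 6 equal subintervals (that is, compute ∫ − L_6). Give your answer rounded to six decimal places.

57.315538

Exact integral: ∫_0^3.5 g(u) du = 208.578125.
L_6 ≈ 151.26258681.
Error ≈ 208.578125 − 151.26258681 ≈ 57.315538.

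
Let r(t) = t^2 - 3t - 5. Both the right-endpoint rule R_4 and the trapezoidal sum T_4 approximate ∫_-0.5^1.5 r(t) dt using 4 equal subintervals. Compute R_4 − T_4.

R_4 = -12.75.
T_4 = -11.75.
R_4 − T_4 = -1.

-1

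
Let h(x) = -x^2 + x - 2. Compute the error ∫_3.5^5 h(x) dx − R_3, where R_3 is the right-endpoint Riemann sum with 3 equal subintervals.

2.875

Exact integral: ∫_3.5^5 h(x) dx = -24.
R_3 = -26.875.
Error = -24 − (-26.875) = 2.875.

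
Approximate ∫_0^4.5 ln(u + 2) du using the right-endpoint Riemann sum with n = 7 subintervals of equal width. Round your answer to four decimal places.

6.6474

Δu = (4.5 − 0)/7 = 9/14.
Right endpoints: 9/14, 9/7, 27/14, 18/7, 45/14, 27/7, 4.5.
f(9/14) ≈ 0.9719, f(9/7) ≈ 1.1896, f(27/14) ≈ 1.3683, f(18/7) ≈ 1.5198, f(45/14) ≈ 1.6514, f(27/7) ≈ 1.7677, f(4.5) ≈ 1.8718.
Sum = Δu · [f(9/14) + f(9/7) + f(27/14) + ...].
Sum ≈ 6.6474.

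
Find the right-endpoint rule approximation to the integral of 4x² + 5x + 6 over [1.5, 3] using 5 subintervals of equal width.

62.64

Δx = (3 − 1.5)/5 = 0.3.
Right endpoints: 1.8, 2.1, 2.4, 2.7, 3.
f(1.8) = 27.96, f(2.1) = 34.14, f(2.4) = 41.04, f(2.7) = 48.66, f(3) = 57.
Sum = Δx · [f(1.8) + f(2.1) + f(2.4) + f(2.7) + f(3)].
Sum = 62.64.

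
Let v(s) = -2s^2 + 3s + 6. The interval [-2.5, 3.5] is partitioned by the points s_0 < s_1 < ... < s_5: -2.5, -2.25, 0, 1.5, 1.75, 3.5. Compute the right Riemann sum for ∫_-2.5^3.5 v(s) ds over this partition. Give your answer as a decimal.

Subinterval widths: 0.25, 2.25, 1.5, 0.25, 1.75.
Right endpoints: -2.25, 0, 1.5, 1.75, 3.5.
v(-2.25) = -10.875, v(0) = 6, v(1.5) = 6, v(1.75) = 5.125, v(3.5) = -8.
Sum = Σ Δs_i · v(s_i).
Sum = 7.0625.

7.0625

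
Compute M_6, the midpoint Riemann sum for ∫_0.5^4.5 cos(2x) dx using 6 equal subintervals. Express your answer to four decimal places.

-0.2314

Δx = (4.5 − 0.5)/6 = 2/3.
Midpoints: 5/6, 1.5, 13/6, 17/6, 3.5, 25/6.
f(5/6) ≈ -0.0957, f(1.5) ≈ -0.9900, f(13/6) ≈ -0.3700, f(17/6) ≈ 0.8159, f(3.5) ≈ 0.7539, f(25/6) ≈ -0.4612.
Sum = Δx · [f(5/6) + f(1.5) + f(13/6) + ...].
Sum ≈ -0.2314.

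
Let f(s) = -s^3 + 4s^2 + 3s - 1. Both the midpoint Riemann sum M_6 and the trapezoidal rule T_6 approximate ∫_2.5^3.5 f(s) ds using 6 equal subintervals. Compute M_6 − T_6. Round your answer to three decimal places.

M_6 ≈ 16.59491.
T_6 ≈ 16.56019.
M_6 − T_6 ≈ 0.035.

0.035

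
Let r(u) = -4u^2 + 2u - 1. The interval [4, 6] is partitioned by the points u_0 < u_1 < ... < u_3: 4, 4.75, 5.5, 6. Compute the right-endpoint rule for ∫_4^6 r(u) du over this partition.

Subinterval widths: 0.75, 0.75, 0.5.
Right endpoints: 4.75, 5.5, 6.
r(4.75) = -81.75, r(5.5) = -111, r(6) = -133.
Sum = Σ Δu_i · r(u_i).
Sum = -211.0625.

-211.0625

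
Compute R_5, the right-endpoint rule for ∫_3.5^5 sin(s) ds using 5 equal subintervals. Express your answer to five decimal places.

Δs = (5 − 3.5)/5 = 0.3.
Right endpoints: 3.8, 4.1, 4.4, 4.7, 5.
f(3.8) ≈ -0.61186, f(4.1) ≈ -0.81828, f(4.4) ≈ -0.95160, f(4.7) ≈ -0.99992, f(5) ≈ -0.95892.
Sum = Δs · [f(3.8) + f(4.1) + f(4.4) + f(4.7) + f(5)].
Sum ≈ -1.30218.

-1.30218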